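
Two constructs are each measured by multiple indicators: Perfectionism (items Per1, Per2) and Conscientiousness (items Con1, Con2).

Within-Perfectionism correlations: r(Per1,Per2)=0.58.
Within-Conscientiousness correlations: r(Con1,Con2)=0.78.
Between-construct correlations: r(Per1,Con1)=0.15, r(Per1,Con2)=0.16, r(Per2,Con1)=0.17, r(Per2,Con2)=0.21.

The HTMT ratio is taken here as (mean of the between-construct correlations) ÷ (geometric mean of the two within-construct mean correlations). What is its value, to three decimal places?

0.256

Mean between = 0.69/4 = 0.1725.
Mean within-Per = 0.58/1 = 0.5800; mean within-Con = 0.78/1 = 0.7800.
Geometric mean = √(0.5800 × 0.7800) = 0.6726.
HTMT = 0.1725 / 0.6726 = 0.256.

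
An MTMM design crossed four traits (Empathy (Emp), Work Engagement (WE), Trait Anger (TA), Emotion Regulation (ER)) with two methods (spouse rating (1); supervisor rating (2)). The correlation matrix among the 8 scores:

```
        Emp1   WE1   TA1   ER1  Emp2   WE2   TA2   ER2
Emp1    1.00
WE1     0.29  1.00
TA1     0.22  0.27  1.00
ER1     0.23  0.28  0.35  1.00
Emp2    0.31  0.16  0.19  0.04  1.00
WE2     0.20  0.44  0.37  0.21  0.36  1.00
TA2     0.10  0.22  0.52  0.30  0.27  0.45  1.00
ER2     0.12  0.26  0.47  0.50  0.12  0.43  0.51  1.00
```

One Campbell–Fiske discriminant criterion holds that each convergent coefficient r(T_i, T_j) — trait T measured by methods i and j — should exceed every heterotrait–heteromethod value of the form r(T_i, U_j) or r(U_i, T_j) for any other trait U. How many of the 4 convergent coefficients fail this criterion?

Checking each validity diagonal entry against its comparison values:
Emp (methods 1·2): 0.31 vs {0.20, 0.16, 0.10, 0.19, 0.12, 0.04} → pass.
WE (methods 1·2): 0.44 vs {0.16, 0.20, 0.22, 0.37, 0.26, 0.21} → pass.
TA (methods 1·2): 0.52 vs {0.19, 0.10, 0.37, 0.22, 0.47, 0.30} → pass.
ER (methods 1·2): 0.50 vs {0.04, 0.12, 0.21, 0.26, 0.30, 0.47} → pass.
0 of 4 fail.

0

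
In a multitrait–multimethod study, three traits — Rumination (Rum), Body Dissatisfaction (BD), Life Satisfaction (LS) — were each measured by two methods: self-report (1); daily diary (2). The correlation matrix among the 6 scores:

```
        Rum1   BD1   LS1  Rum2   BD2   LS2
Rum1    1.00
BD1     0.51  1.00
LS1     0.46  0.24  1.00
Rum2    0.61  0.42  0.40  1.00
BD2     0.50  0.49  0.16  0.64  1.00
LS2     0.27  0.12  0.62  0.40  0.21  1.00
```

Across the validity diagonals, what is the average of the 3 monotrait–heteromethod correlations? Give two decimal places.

Convergent values: 0.61, 0.49, 0.62; mean = 1.72/3 = 0.57.

0.57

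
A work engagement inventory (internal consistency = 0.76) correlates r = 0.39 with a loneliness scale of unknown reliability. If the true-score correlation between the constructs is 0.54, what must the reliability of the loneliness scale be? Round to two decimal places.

0.69

r_true = r_obs / √(r_xx · r_yy) ⇒ 0.54 = 0.39 / √(0.76 · r_yy).
√(0.76 · r_yy) = 0.39 / 0.54 = 0.7222; 0.76 · r_yy = 0.5216; r_yy = 0.5216 / 0.76 ≈ 0.69.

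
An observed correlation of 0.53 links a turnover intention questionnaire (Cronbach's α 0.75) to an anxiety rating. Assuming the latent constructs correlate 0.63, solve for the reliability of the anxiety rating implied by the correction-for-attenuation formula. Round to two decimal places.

0.94

r_true = r_obs / √(r_xx · r_yy) ⇒ 0.63 = 0.53 / √(0.75 · r_yy).
√(0.75 · r_yy) = 0.53 / 0.63 = 0.8413; 0.75 · r_yy = 0.7078; r_yy = 0.7078 / 0.75 ≈ 0.94.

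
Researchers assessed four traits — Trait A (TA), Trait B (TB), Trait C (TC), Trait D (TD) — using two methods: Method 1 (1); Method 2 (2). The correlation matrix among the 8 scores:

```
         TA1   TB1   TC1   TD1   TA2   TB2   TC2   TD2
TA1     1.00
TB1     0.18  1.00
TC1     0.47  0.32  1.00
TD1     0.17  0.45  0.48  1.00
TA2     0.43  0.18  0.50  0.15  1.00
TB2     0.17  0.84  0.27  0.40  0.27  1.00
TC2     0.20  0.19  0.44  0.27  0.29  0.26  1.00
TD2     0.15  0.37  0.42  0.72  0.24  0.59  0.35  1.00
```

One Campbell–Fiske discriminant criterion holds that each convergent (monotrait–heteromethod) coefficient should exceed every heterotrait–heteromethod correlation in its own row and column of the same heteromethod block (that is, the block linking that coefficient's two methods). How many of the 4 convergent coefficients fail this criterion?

Convergent coefficients and their comparison sets:
TA (methods 1·2): 0.43 vs {0.17, 0.18, 0.20, 0.50, 0.15, 0.15} → fail.
TB (methods 1·2): 0.84 vs {0.18, 0.17, 0.19, 0.27, 0.37, 0.40} → pass.
TC (methods 1·2): 0.44 vs {0.50, 0.20, 0.27, 0.19, 0.42, 0.27} → fail.
TD (methods 1·2): 0.72 vs {0.15, 0.15, 0.40, 0.37, 0.27, 0.42} → pass.
2 of 4 fail.

2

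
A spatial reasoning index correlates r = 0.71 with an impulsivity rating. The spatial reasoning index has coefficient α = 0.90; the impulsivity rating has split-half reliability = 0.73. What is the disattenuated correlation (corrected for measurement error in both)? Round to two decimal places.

r_true = r_obs / √(r_xx · r_yy) = 0.71 / √(0.90 × 0.73) = 0.71 / √0.6570 = 0.71 / 0.8106 ≈ 0.88.

0.88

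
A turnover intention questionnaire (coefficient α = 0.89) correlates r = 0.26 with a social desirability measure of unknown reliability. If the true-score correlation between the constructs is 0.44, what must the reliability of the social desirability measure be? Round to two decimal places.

0.39

r_true = r_obs / √(r_xx · r_yy) ⇒ 0.44 = 0.26 / √(0.89 · r_yy).
√(0.89 · r_yy) = 0.26 / 0.44 = 0.5909; 0.89 · r_yy = 0.3492; r_yy = 0.3492 / 0.89 ≈ 0.39.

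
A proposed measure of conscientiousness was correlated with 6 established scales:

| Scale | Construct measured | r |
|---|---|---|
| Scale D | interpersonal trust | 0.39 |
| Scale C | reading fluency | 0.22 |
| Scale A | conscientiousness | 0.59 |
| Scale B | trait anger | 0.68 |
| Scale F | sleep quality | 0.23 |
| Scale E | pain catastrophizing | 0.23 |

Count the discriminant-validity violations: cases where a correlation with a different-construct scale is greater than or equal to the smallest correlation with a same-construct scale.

Convergent (same construct = conscientiousness): Scale A.
Smallest convergent = 0.59. Discriminant values: 0.39, 0.22, 0.68, 0.23, 0.23; count ≥ 0.59 → 1.

1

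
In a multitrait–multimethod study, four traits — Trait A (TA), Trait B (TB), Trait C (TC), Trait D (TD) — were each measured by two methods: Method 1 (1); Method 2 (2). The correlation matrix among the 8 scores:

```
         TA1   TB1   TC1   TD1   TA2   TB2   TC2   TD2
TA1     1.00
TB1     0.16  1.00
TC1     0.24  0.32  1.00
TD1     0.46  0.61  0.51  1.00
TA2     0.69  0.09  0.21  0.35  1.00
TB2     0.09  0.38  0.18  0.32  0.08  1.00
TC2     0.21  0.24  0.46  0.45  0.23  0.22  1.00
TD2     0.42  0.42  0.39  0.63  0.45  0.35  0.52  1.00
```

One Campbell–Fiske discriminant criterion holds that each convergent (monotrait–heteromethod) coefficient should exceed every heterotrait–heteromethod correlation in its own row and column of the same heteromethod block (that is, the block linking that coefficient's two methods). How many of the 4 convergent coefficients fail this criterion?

Each convergent coefficient versus the relevant comparison correlations:
TA (methods 1·2): 0.69 vs {0.09, 0.09, 0.21, 0.21, 0.42, 0.35} → pass.
TB (methods 1·2): 0.38 vs {0.09, 0.09, 0.24, 0.18, 0.42, 0.32} → fail.
TC (methods 1·2): 0.46 vs {0.21, 0.21, 0.18, 0.24, 0.39, 0.45} → pass.
TD (methods 1·2): 0.63 vs {0.35, 0.42, 0.32, 0.42, 0.45, 0.39} → pass.
1 of 4 fail.

1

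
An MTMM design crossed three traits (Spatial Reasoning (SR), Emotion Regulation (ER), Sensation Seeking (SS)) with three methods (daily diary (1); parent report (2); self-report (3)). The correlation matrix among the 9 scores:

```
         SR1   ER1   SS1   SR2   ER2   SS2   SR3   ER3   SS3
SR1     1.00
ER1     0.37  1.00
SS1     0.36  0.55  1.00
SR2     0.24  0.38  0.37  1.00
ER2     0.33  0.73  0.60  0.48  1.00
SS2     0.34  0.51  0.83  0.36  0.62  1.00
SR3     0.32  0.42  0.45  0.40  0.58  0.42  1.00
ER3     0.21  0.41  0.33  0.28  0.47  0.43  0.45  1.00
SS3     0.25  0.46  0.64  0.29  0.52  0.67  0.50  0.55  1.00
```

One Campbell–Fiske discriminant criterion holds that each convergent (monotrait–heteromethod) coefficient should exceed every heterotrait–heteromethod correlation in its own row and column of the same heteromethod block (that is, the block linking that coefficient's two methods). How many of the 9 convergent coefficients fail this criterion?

5

Each convergent coefficient versus the relevant comparison correlations:
SR (methods 1·2): 0.24 vs {0.33, 0.38, 0.34, 0.37} → fail.
SR (methods 1·3): 0.32 vs {0.21, 0.42, 0.25, 0.45} → fail.
SR (methods 2·3): 0.40 vs {0.28, 0.58, 0.29, 0.42} → fail.
ER (methods 1·2): 0.73 vs {0.38, 0.33, 0.51, 0.60} → pass.
ER (methods 1·3): 0.41 vs {0.42, 0.21, 0.46, 0.33} → fail.
ER (methods 2·3): 0.47 vs {0.58, 0.28, 0.52, 0.43} → fail.
SS (methods 1·2): 0.83 vs {0.37, 0.34, 0.60, 0.51} → pass.
SS (methods 1·3): 0.64 vs {0.45, 0.25, 0.33, 0.46} → pass.
SS (methods 2·3): 0.67 vs {0.42, 0.29, 0.43, 0.52} → pass.
5 of 9 fail.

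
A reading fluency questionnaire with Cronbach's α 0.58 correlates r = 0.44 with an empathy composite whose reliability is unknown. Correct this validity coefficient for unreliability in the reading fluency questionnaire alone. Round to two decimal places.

0.58

Single correction: r_c = r_obs / √r_xx = 0.44 / √0.58 = 0.44 / 0.7616 ≈ 0.58.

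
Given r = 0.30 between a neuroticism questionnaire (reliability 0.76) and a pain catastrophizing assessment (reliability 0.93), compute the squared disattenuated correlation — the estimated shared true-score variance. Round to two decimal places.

Disattenuated r = 0.30 / √(0.76 × 0.93) = 0.30 / 0.8407 = 0.3568.
Shared true-score variance = 0.3568² = 0.1273 ≈ 0.13.

0.13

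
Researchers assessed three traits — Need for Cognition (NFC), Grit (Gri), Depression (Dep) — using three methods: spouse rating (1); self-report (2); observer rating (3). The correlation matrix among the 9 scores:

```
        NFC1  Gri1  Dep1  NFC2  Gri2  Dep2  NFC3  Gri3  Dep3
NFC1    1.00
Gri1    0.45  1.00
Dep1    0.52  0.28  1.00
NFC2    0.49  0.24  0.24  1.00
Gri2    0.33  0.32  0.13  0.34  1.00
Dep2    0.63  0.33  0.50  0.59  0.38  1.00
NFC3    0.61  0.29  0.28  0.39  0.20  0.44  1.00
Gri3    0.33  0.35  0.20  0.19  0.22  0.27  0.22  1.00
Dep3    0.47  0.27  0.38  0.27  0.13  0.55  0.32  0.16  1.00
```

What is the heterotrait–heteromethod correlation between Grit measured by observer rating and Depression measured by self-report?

0.27

Different traits and methods: r(Gri3, Dep2) = 0.27.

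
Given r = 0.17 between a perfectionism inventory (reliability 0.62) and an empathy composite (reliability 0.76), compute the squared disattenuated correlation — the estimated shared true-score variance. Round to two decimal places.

0.06

Disattenuated r = 0.17 / √(0.62 × 0.76) = 0.17 / 0.6864 = 0.2477.
Shared true-score variance = 0.2477² = 0.0614 ≈ 0.06.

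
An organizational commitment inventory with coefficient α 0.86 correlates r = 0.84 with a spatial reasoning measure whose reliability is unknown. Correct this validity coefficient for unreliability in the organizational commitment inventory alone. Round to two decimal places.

Single correction: r_c = r_obs / √r_xx = 0.84 / √0.86 = 0.84 / 0.9274 ≈ 0.91.

0.91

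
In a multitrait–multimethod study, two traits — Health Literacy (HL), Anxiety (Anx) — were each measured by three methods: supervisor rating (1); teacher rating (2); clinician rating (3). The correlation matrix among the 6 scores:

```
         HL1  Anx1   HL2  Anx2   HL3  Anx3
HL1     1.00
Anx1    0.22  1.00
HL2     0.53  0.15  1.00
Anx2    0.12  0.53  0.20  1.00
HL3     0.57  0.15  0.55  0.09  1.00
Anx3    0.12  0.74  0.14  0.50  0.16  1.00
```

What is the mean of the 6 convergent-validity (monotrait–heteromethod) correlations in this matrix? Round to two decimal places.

0.57

Convergent values: 0.53, 0.57, 0.55, 0.53, 0.74, 0.50; mean = 3.42/6 = 0.57.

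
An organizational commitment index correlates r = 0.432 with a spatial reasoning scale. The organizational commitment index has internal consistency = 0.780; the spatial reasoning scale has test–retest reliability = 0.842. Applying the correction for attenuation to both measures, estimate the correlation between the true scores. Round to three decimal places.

0.533

r_true = r_obs / √(r_xx · r_yy) = 0.432 / √(0.780 × 0.842) = 0.432 / √0.656760 = 0.432 / 0.8104 ≈ 0.533.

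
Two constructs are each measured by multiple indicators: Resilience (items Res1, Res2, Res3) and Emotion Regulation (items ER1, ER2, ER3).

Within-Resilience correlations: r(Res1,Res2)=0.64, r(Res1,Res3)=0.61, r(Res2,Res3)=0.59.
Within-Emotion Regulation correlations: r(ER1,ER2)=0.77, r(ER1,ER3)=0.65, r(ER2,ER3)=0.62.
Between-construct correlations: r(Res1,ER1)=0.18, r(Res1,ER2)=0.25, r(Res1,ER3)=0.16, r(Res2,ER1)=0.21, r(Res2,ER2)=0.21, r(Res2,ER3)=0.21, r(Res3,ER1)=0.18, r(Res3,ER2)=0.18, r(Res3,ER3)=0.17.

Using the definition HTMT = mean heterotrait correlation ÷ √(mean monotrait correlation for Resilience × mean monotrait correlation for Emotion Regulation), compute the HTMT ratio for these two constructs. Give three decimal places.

Mean heterotrait r = 1.75/9 = 0.1944.
Mean within-Res = 1.84/3 = 0.6133; mean within-ER = 2.04/3 = 0.6800.
Geometric mean = √(0.6133 × 0.6800) = 0.6458.
HTMT = 0.1944 / 0.6458 = 0.301.

0.301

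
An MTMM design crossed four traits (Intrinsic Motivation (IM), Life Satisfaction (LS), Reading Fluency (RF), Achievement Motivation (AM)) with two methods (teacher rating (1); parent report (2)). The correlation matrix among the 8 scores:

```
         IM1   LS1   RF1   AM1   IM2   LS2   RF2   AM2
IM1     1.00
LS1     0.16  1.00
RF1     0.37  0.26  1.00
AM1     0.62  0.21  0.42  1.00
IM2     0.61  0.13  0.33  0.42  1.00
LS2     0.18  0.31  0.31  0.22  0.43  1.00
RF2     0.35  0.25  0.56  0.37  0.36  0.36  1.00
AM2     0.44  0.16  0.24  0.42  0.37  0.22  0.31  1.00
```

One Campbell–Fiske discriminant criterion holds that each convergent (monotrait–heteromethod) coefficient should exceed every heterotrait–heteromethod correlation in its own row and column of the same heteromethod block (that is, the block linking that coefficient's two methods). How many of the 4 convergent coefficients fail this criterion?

Checking each validity diagonal entry against its comparison values:
IM (methods 1·2): 0.61 vs {0.18, 0.13, 0.35, 0.33, 0.44, 0.42} → pass.
LS (methods 1·2): 0.31 vs {0.13, 0.18, 0.25, 0.31, 0.16, 0.22} → fail.
RF (methods 1·2): 0.56 vs {0.33, 0.35, 0.31, 0.25, 0.24, 0.37} → pass.
AM (methods 1·2): 0.42 vs {0.42, 0.44, 0.22, 0.16, 0.37, 0.24} → fail.
2 of 4 fail.

2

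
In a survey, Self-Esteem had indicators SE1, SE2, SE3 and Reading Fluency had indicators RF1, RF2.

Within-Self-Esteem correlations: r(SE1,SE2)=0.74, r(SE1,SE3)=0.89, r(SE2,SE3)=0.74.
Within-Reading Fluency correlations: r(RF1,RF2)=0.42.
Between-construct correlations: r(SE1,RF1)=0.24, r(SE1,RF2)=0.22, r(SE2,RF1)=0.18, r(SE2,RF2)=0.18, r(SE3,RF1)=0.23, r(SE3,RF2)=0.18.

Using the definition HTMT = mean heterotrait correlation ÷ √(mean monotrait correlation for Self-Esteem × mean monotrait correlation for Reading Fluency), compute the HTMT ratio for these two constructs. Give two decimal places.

0.36

Between-construct mean = 1.23/6 = 0.2050.
Mean within-SE = 2.37/3 = 0.7900; mean within-RF = 0.42/1 = 0.4200.
Geometric mean = √(0.7900 × 0.4200) = 0.5760.
HTMT = 0.2050 / 0.5760 = 0.36.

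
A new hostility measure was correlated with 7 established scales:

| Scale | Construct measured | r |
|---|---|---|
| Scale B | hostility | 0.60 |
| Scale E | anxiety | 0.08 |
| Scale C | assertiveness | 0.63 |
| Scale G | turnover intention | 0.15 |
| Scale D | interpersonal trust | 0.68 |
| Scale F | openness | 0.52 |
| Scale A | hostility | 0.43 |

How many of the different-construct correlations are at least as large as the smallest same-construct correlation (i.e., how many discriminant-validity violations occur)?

Convergent (same construct = hostility): Scale B, Scale A.
Smallest convergent = 0.43. Discriminant values: 0.08, 0.63, 0.15, 0.68, 0.52; count ≥ 0.43 → 3.

3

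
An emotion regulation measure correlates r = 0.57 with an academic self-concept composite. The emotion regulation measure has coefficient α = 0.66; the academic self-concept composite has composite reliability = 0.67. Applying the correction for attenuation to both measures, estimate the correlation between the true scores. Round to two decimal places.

0.86

r_true = r_obs / √(r_xx · r_yy) = 0.57 / √(0.66 × 0.67) = 0.57 / √0.4422 = 0.57 / 0.6650 ≈ 0.86.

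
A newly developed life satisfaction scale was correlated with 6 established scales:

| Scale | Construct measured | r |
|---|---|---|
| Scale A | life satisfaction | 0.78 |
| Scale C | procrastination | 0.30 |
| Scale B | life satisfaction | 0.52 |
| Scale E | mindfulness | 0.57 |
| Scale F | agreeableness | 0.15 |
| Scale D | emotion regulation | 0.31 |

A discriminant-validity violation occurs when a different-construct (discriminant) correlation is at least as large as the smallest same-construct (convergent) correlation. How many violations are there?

1

Convergent (same construct = life satisfaction): Scale A, Scale B.
Smallest convergent = 0.52. Discriminant values: 0.30, 0.57, 0.15, 0.31; count ≥ 0.52 → 1.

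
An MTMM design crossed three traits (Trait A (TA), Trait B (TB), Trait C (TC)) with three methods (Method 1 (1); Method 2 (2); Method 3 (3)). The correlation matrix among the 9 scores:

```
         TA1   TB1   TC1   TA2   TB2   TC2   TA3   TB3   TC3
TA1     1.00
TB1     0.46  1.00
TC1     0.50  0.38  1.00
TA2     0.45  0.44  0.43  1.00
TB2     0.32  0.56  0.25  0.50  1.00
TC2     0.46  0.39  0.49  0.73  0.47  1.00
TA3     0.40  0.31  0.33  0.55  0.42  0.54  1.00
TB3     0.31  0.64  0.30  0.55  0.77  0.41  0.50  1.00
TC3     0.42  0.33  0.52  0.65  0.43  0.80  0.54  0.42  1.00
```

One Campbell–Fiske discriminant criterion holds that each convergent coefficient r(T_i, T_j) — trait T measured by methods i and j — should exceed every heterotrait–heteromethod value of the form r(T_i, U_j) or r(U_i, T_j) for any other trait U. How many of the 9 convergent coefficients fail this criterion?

3

Convergent coefficients and their comparison sets:
TA (methods 1·2): 0.45 vs {0.32, 0.44, 0.46, 0.43} → fail.
TA (methods 1·3): 0.40 vs {0.31, 0.31, 0.42, 0.33} → fail.
TA (methods 2·3): 0.55 vs {0.55, 0.42, 0.65, 0.54} → fail.
TB (methods 1·2): 0.56 vs {0.44, 0.32, 0.39, 0.25} → pass.
TB (methods 1·3): 0.64 vs {0.31, 0.31, 0.33, 0.30} → pass.
TB (methods 2·3): 0.77 vs {0.42, 0.55, 0.43, 0.41} → pass.
TC (methods 1·2): 0.49 vs {0.43, 0.46, 0.25, 0.39} → pass.
TC (methods 1·3): 0.52 vs {0.33, 0.42, 0.30, 0.33} → pass.
TC (methods 2·3): 0.80 vs {0.54, 0.65, 0.41, 0.43} → pass.
3 of 9 fail.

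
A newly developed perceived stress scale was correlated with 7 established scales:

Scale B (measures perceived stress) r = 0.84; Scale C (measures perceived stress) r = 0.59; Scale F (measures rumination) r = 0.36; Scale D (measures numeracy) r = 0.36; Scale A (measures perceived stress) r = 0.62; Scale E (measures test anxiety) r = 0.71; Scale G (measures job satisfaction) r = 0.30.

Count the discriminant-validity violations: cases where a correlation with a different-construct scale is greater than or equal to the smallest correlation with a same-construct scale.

1

Convergent (same construct = perceived stress): Scale B, Scale C, Scale A.
Smallest convergent = 0.59. Discriminant values: 0.36, 0.36, 0.71, 0.30; count ≥ 0.59 → 1.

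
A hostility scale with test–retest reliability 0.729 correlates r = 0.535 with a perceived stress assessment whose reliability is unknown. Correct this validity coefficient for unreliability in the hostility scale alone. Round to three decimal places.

0.627

Single correction: r_c = r_obs / √r_xx = 0.535 / √0.729 = 0.535 / 0.8538 ≈ 0.627.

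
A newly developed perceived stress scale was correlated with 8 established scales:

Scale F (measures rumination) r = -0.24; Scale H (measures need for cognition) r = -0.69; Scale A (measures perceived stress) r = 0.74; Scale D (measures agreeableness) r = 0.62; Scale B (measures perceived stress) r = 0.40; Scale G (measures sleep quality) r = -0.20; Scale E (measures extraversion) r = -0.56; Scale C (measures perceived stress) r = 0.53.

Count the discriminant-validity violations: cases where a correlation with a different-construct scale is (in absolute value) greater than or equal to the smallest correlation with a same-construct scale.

3

Convergent (same construct = perceived stress): Scale A, Scale B, Scale C.
Smallest convergent = 0.40. Discriminant |r|: 0.24, 0.69, 0.62, 0.20, 0.56; count ≥ 0.40 → 3.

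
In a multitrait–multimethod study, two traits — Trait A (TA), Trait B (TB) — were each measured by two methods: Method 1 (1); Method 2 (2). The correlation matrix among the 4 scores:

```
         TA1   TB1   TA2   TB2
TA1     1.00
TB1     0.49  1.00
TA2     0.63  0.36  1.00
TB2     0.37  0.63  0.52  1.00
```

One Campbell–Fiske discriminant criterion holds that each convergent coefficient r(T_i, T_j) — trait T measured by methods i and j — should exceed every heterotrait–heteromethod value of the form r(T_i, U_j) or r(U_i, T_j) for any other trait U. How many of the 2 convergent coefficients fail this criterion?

0

Each convergent coefficient versus the relevant comparison correlations:
TA (methods 1·2): 0.63 vs {0.37, 0.36} → pass.
TB (methods 1·2): 0.63 vs {0.36, 0.37} → pass.
0 of 2 fail.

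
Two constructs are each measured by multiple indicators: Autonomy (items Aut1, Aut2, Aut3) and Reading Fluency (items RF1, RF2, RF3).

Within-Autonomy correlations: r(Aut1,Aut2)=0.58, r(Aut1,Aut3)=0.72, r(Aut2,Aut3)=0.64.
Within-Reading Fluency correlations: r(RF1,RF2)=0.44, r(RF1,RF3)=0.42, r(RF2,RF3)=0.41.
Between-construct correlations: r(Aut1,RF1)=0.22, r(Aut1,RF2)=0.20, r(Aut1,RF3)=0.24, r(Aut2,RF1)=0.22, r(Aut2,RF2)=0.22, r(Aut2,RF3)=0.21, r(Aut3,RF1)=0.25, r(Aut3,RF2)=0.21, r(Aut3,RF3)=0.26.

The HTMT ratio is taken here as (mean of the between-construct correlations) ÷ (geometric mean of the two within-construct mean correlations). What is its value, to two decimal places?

0.43

Mean heterotrait r = 2.03/9 = 0.2256.
Mean within-Aut = 1.94/3 = 0.6467; mean within-RF = 1.27/3 = 0.4233.
Geometric mean = √(0.6467 × 0.4233) = 0.5232.
HTMT = 0.2256 / 0.5232 = 0.43.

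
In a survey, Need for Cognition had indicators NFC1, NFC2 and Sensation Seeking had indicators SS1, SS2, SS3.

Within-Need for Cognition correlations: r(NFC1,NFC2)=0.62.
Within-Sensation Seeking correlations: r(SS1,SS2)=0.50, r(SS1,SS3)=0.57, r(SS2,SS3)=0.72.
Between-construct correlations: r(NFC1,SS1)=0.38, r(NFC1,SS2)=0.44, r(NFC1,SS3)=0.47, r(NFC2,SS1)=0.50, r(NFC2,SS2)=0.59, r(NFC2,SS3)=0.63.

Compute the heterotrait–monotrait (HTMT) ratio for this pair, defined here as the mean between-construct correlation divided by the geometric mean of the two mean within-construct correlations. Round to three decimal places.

Mean heterotrait r = 3.01/6 = 0.5017.
Mean within-NFC = 0.62/1 = 0.6200; mean within-SS = 1.79/3 = 0.5967.
Geometric mean = √(0.6200 × 0.5967) = 0.6082.
HTMT = 0.5017 / 0.6082 = 0.825.

0.825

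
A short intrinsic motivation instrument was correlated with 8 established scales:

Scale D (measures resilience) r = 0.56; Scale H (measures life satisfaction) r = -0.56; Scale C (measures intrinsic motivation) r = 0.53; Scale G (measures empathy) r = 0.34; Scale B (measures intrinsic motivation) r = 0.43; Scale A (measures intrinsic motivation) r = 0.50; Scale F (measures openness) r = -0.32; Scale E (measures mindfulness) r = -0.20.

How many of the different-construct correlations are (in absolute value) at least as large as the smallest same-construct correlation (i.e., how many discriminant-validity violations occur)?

2

Convergent (same construct = intrinsic motivation): Scale C, Scale B, Scale A.
Smallest convergent = 0.43. Discriminant |r|: 0.56, 0.56, 0.34, 0.32, 0.20; count ≥ 0.43 → 2.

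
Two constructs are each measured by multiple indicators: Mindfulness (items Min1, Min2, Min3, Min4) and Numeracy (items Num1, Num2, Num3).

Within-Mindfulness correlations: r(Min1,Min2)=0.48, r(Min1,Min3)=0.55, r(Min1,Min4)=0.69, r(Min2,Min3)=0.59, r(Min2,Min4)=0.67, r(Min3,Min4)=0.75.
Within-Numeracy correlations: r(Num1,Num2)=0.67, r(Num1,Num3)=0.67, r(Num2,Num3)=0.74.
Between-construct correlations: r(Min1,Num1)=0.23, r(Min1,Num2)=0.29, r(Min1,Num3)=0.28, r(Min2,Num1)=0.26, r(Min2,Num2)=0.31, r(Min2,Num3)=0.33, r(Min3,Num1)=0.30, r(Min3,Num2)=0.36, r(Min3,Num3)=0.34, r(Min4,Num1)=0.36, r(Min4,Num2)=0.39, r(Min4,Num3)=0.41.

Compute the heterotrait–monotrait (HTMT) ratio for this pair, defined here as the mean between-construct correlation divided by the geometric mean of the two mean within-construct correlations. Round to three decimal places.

0.490

Between-construct mean = 3.86/12 = 0.3217.
Mean within-Min = 3.73/6 = 0.6217; mean within-Num = 2.08/3 = 0.6933.
Geometric mean = √(0.6217 × 0.6933) = 0.6565.
HTMT = 0.3217 / 0.6565 = 0.490.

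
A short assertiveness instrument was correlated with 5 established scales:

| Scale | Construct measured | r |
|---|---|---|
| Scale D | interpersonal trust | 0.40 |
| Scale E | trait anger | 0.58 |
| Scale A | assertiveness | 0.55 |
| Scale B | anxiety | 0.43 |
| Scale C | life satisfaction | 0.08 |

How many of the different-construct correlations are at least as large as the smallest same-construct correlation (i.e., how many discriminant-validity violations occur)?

Convergent (same construct = assertiveness): Scale A.
Smallest convergent = 0.55. Discriminant values: 0.40, 0.58, 0.43, 0.08; count ≥ 0.55 → 1.

1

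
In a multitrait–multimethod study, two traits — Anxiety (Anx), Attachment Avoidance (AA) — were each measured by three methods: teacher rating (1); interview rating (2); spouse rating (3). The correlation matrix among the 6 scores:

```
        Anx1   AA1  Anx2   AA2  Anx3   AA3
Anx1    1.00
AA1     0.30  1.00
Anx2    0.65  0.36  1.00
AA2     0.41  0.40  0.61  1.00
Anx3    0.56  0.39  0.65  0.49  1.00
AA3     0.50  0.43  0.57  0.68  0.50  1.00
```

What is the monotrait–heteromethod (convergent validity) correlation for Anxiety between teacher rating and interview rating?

0.65

Same trait (Anx), different methods: r(Anx1, Anx2) = 0.65.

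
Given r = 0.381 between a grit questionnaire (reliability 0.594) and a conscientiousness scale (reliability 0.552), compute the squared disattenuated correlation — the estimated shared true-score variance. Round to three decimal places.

0.443

Disattenuated r = 0.381 / √(0.594 × 0.552) = 0.381 / 0.5726 = 0.6654.
Shared true-score variance = 0.6654² = 0.4428 ≈ 0.443.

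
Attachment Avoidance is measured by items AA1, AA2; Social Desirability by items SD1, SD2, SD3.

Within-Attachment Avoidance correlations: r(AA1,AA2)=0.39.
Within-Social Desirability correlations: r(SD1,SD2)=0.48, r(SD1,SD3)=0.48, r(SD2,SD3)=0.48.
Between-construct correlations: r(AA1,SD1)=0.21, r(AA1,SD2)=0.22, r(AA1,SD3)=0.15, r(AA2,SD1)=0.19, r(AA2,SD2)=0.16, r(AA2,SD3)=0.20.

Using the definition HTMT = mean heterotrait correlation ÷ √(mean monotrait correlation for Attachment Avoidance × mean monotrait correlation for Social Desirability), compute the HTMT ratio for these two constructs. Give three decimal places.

0.435

Between-construct mean = 1.13/6 = 0.1883.
Mean within-AA = 0.39/1 = 0.3900; mean within-SD = 1.44/3 = 0.4800.
Geometric mean = √(0.3900 × 0.4800) = 0.4327.
HTMT = 0.1883 / 0.4327 = 0.435.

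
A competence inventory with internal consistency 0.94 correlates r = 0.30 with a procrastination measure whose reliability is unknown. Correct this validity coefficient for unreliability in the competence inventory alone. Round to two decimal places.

Single correction: r_c = r_obs / √r_xx = 0.30 / √0.94 = 0.30 / 0.9695 ≈ 0.31.

0.31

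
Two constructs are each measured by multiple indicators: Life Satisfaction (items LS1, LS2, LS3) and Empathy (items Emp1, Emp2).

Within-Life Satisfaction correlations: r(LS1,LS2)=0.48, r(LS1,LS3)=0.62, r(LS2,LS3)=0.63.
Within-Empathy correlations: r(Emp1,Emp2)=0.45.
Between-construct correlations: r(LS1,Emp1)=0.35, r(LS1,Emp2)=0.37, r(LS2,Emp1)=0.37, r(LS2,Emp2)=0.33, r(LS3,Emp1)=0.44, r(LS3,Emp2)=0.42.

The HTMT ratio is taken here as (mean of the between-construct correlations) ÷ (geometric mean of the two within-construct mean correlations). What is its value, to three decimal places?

0.746

Between-construct mean = 2.28/6 = 0.3800.
Mean within-LS = 1.73/3 = 0.5767; mean within-Emp = 0.45/1 = 0.4500.
Geometric mean = √(0.5767 × 0.4500) = 0.5094.
HTMT = 0.3800 / 0.5094 = 0.746.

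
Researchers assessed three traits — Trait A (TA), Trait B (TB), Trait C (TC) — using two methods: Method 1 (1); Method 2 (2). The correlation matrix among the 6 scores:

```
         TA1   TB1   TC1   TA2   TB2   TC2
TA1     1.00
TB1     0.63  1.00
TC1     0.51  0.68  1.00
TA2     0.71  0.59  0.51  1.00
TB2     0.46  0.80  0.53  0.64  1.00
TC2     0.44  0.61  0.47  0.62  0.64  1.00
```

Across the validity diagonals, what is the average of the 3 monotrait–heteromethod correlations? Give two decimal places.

Convergent values: 0.71, 0.80, 0.47; mean = 1.98/3 = 0.66.

0.66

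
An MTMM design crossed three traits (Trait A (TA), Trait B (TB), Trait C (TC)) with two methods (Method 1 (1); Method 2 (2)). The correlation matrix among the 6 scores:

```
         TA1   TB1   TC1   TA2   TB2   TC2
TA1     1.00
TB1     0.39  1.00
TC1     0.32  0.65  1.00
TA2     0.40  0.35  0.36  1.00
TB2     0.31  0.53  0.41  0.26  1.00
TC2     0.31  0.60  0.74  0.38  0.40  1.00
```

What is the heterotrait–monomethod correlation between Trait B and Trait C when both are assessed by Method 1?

Different traits, same method: r(TB1, TC1) = 0.65.

0.65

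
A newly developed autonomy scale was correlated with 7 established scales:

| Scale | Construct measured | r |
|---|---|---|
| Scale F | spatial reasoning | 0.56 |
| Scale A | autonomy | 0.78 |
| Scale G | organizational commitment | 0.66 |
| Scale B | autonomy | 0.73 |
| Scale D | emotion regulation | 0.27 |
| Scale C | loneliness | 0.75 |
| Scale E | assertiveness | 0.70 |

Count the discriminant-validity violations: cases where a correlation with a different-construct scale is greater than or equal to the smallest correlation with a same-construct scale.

Convergent (same construct = autonomy): Scale A, Scale B.
Smallest convergent = 0.73. Discriminant values: 0.56, 0.66, 0.27, 0.75, 0.70; count ≥ 0.73 → 1.

1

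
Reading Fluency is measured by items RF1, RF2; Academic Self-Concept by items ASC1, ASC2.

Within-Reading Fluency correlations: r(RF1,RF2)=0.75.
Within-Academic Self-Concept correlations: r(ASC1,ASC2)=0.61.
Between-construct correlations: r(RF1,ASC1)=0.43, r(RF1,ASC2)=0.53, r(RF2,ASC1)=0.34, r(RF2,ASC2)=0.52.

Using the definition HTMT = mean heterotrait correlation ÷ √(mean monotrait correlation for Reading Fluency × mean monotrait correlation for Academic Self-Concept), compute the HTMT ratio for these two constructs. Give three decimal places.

0.673

Mean between = 1.82/4 = 0.4550.
Mean within-RF = 0.75/1 = 0.7500; mean within-ASC = 0.61/1 = 0.6100.
Geometric mean = √(0.7500 × 0.6100) = 0.6764.
HTMT = 0.4550 / 0.6764 = 0.673.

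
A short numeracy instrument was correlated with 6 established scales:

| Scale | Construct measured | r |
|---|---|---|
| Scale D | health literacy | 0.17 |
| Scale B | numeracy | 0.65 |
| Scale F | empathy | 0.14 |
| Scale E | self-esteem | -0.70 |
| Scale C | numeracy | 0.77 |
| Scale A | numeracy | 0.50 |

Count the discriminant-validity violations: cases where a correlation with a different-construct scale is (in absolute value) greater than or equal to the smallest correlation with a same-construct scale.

1

Convergent (same construct = numeracy): Scale B, Scale C, Scale A.
Smallest convergent = 0.50. Discriminant |r|: 0.17, 0.14, 0.70; count ≥ 0.50 → 1.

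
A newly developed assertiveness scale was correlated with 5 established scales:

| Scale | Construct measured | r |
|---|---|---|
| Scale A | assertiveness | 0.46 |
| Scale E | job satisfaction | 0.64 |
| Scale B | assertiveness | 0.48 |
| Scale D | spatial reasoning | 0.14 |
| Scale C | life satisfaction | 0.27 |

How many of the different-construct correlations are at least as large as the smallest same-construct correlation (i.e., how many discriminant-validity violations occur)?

Convergent (same construct = assertiveness): Scale A, Scale B.
Smallest convergent = 0.46. Discriminant values: 0.64, 0.14, 0.27; count ≥ 0.46 → 1.

1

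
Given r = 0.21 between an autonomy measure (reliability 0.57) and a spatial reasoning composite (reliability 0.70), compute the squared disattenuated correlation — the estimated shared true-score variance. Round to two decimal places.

0.11

Disattenuated r = 0.21 / √(0.57 × 0.70) = 0.21 / 0.6317 = 0.3324.
Shared true-score variance = 0.3324² = 0.1105 ≈ 0.11.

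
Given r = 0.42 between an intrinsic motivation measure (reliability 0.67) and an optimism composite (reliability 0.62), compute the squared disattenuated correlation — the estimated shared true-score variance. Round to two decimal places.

Disattenuated r = 0.42 / √(0.67 × 0.62) = 0.42 / 0.6445 = 0.6517.
Shared true-score variance = 0.6517² = 0.4247 ≈ 0.42.

0.42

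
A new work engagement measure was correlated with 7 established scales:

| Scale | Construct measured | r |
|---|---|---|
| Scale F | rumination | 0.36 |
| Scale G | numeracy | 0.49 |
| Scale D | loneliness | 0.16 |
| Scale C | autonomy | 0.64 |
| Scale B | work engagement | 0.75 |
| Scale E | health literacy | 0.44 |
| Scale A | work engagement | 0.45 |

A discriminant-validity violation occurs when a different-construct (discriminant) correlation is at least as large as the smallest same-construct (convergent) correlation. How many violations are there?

Convergent (same construct = work engagement): Scale B, Scale A.
Smallest convergent = 0.45. Discriminant values: 0.36, 0.49, 0.16, 0.64, 0.44; count ≥ 0.45 → 2.

2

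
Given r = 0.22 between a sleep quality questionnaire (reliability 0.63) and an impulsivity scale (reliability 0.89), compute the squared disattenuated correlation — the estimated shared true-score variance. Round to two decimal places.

0.09

Disattenuated r = 0.22 / √(0.63 × 0.89) = 0.22 / 0.7488 = 0.2938.
Shared true-score variance = 0.2938² = 0.0863 ≈ 0.09.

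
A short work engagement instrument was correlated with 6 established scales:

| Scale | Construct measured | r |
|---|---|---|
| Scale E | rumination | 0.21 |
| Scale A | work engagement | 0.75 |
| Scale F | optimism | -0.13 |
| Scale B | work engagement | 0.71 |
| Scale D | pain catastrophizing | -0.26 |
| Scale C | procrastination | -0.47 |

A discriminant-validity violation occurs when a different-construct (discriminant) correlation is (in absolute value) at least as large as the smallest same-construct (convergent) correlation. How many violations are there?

Convergent (same construct = work engagement): Scale A, Scale B.
Smallest convergent = 0.71. Discriminant |r|: 0.21, 0.13, 0.26, 0.47; count ≥ 0.71 → 0.

0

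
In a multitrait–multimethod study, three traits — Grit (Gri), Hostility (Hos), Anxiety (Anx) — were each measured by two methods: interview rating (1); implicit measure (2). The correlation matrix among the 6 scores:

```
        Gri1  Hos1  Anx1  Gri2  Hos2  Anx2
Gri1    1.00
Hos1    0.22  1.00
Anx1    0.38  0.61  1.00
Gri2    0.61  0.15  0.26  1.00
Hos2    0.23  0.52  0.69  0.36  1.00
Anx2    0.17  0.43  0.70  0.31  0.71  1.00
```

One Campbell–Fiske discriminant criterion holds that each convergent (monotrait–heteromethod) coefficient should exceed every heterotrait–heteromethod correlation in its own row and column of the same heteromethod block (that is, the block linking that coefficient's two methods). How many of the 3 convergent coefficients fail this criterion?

1

Checking each validity diagonal entry against its comparison values:
Gri (methods 1·2): 0.61 vs {0.23, 0.15, 0.17, 0.26} → pass.
Hos (methods 1·2): 0.52 vs {0.15, 0.23, 0.43, 0.69} → fail.
Anx (methods 1·2): 0.70 vs {0.26, 0.17, 0.69, 0.43} → pass.
1 of 3 fail.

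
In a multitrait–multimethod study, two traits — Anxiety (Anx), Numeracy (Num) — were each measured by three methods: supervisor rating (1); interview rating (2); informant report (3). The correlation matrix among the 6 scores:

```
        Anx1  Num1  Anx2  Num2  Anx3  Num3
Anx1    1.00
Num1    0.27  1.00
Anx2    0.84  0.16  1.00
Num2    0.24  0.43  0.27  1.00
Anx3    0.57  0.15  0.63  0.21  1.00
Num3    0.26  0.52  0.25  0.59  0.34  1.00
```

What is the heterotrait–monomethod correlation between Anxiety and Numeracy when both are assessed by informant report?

Different traits, same method: r(Anx3, Num3) = 0.34.

0.34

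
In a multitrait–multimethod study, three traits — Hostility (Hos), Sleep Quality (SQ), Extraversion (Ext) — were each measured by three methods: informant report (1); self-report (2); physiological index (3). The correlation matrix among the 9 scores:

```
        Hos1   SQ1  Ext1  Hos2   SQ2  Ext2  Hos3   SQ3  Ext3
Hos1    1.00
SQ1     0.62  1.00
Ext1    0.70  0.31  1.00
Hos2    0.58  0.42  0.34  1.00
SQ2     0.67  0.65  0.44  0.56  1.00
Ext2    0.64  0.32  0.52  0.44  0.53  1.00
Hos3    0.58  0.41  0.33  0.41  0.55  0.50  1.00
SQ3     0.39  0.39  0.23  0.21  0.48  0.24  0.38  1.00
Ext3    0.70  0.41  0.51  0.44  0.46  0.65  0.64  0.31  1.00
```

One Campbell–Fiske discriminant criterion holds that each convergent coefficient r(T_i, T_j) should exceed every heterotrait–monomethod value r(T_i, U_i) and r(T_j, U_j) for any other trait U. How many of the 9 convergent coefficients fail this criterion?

Checking each validity diagonal entry against its comparison values:
Hos (methods 1·2): 0.58 vs {0.62, 0.56, 0.70, 0.44} → fail.
Hos (methods 1·3): 0.58 vs {0.62, 0.38, 0.70, 0.64} → fail.
Hos (methods 2·3): 0.41 vs {0.56, 0.38, 0.44, 0.64} → fail.
SQ (methods 1·2): 0.65 vs {0.62, 0.56, 0.31, 0.53} → pass.
SQ (methods 1·3): 0.39 vs {0.62, 0.38, 0.31, 0.31} → fail.
SQ (methods 2·3): 0.48 vs {0.56, 0.38, 0.53, 0.31} → fail.
Ext (methods 1·2): 0.52 vs {0.70, 0.44, 0.31, 0.53} → fail.
Ext (methods 1·3): 0.51 vs {0.70, 0.64, 0.31, 0.31} → fail.
Ext (methods 2·3): 0.65 vs {0.44, 0.64, 0.53, 0.31} → pass.
7 of 9 fail.

7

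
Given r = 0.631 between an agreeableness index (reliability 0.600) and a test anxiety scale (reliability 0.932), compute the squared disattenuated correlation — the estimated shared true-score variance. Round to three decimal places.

Disattenuated r = 0.631 / √(0.600 × 0.932) = 0.631 / 0.7478 = 0.8438.
Shared true-score variance = 0.8438² = 0.7120 ≈ 0.712.

0.712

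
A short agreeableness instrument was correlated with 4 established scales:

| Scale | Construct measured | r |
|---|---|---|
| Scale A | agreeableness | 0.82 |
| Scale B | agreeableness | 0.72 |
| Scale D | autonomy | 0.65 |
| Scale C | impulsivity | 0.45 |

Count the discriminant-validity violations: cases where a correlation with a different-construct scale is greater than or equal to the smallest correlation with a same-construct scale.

Convergent (same construct = agreeableness): Scale A, Scale B.
Smallest convergent = 0.72. Discriminant values: 0.65, 0.45; count ≥ 0.72 → 0.

0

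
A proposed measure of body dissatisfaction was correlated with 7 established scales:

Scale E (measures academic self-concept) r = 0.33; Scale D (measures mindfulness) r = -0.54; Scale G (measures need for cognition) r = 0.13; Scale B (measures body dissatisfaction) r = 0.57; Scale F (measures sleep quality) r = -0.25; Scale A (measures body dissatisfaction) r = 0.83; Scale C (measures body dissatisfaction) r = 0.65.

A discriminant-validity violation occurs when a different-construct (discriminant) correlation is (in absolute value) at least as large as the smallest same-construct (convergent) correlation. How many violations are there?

0

Convergent (same construct = body dissatisfaction): Scale B, Scale A, Scale C.
Smallest convergent = 0.57. Discriminant |r|: 0.33, 0.54, 0.13, 0.25; count ≥ 0.57 → 0.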